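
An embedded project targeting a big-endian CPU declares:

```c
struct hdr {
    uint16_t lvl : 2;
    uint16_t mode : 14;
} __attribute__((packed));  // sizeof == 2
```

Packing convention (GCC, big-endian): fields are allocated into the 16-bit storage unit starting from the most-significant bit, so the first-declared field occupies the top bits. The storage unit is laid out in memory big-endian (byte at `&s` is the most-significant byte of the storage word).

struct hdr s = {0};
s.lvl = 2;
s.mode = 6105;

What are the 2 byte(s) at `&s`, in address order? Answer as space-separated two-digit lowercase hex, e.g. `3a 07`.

[14+:2] lvl=2 & 0x3 = 0x2; word=0x8000
[0+:14] mode=6105 & 0x3fff = 0x17d9; word=0x97d9
word = 0x97d9 → big-endian bytes:
  [0]=0x97  [1]=0xd9

97 d9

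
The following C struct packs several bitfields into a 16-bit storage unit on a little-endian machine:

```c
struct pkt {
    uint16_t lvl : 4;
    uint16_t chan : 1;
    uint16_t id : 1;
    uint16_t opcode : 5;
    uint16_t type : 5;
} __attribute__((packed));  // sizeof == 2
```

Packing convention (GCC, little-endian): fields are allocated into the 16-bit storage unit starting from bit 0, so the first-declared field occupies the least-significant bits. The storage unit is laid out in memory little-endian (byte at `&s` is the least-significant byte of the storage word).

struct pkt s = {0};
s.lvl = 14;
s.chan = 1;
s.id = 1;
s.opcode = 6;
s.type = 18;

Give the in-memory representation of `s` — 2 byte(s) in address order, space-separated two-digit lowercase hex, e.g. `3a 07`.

lvl:4 = 14 → 0xe << 0 → word 0x000e
chan:1 = 1 → 0x1 << 4 → word 0x001e
id:1 = 1 → 0x1 << 5 → word 0x003e
opcode:5 = 6 → 0x6 << 6 → word 0x01be
type:5 = 18 → 0x12 << 11 → word 0x91be
word = 0x91be → little-endian bytes:
  [0]=0xbe  [1]=0x91

be 91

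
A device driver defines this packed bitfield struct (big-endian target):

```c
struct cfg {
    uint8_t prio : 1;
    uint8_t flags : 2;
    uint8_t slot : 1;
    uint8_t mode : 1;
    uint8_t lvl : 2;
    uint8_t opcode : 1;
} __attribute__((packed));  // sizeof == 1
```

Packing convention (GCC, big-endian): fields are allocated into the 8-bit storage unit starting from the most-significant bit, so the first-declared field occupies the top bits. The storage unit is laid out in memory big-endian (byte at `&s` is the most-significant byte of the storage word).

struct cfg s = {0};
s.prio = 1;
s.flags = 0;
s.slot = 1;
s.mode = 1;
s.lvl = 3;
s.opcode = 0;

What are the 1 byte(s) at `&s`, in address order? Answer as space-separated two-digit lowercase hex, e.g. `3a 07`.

[7+:1] prio=1 & 0x1 = 0x1; word=0x80
[5+:2] flags=0 & 0x3 = 0x0; word=0x80
[4+:1] slot=1 & 0x1 = 0x1; word=0x90
[3+:1] mode=1 & 0x1 = 0x1; word=0x98
[1+:2] lvl=3 & 0x3 = 0x3; word=0x9e
[0+:1] opcode=0 & 0x1 = 0x0; word=0x9e
word = 0x9e → big-endian bytes:
  [0]=0x9e

9e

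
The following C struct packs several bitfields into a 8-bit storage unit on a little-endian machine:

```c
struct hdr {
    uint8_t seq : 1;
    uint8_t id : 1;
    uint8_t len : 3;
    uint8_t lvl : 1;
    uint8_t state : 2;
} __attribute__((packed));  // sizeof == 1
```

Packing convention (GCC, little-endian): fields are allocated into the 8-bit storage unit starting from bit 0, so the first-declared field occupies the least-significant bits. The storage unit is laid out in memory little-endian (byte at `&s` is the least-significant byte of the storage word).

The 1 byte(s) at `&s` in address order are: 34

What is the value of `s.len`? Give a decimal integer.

5

[0]=0x34 (little-endian) → word 0x34
seq:1 @ bit 0 → (0x34>>0)&0x1 = 0x0
id:1 @ bit 1 → (0x34>>1)&0x1 = 0x0
len:3 @ bit 2 → (0x34>>2)&0x7 = 0x5  ←
lvl:1 @ bit 5 → (0x34>>5)&0x1 = 0x1
state:2 @ bit 6 → (0x34>>6)&0x3 = 0x0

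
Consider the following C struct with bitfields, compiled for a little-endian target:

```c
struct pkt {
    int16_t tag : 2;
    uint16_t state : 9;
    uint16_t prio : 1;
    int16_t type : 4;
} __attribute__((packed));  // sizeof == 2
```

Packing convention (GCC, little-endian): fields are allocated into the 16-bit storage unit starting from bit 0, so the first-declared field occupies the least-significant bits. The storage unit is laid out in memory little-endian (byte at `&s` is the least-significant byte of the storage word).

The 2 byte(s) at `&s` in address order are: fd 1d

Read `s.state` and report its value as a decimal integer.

383

[0]=0xfd [1]=0x1d (little-endian) → word 0x1dfd
tag:2 @ bit 0 → (0x1dfd>>0)&0x3 = 0x1
state:9 @ bit 2 → (0x1dfd>>2)&0x1ff = 0x17f  ←
prio:1 @ bit 11 → (0x1dfd>>11)&0x1 = 0x1
type:4 @ bit 12 → (0x1dfd>>12)&0xf = 0x1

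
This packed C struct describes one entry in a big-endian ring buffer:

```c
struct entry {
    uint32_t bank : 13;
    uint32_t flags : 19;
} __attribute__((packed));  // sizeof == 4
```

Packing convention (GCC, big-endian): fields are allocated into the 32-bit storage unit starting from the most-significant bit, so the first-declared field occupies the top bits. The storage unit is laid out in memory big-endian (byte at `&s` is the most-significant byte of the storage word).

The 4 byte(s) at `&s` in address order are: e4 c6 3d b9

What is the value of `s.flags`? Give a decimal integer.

409017

[0]=0xe4 [1]=0xc6 [2]=0x3d [3]=0xb9 (big-endian) → word 0xe4c63db9
bank [19+:13] = (word>>19) & 0x1fff = 7320
flags [0+:19] = (word>>0) & 0x7ffff = 409017  ←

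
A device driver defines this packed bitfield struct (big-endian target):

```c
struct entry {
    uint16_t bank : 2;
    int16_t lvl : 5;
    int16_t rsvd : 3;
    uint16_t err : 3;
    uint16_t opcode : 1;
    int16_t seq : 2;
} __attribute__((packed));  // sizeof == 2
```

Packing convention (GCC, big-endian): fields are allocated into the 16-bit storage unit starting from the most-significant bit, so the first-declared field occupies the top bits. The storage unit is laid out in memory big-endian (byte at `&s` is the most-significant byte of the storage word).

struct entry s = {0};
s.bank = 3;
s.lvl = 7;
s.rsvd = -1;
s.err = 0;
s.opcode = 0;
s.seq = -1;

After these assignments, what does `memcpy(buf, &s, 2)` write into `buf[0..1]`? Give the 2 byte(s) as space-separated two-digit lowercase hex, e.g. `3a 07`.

bank (2b) val=3 bits=0x3 at bit 14: 0xc000
lvl (5b) val=7 bits=0x7 at bit 9: 0xce00
rsvd (3b) val=-1 bits=0x7 at bit 6: 0xcfc0
err (3b) val=0 bits=0x0 at bit 3: 0xcfc0
opcode (1b) val=0 bits=0x0 at bit 2: 0xcfc0
seq (2b) val=-1 bits=0x3 at bit 0: 0xcfc3
word = 0xcfc3 → big-endian bytes:
  [0]=0xcf  [1]=0xc3

cf c3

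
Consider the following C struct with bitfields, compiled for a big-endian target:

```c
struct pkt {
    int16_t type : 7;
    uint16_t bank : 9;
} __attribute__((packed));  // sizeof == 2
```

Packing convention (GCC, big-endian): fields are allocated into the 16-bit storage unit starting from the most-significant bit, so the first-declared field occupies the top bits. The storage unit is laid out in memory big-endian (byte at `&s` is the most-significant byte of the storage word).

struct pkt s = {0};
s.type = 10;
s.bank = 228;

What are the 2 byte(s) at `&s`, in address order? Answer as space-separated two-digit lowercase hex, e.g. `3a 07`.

14 e4

type (7b) val=10 bits=0xa at bit 9: 0x1400
bank (9b) val=228 bits=0xe4 at bit 0: 0x14e4
word = 0x14e4 → big-endian bytes:
  [0]=0x14  [1]=0xe4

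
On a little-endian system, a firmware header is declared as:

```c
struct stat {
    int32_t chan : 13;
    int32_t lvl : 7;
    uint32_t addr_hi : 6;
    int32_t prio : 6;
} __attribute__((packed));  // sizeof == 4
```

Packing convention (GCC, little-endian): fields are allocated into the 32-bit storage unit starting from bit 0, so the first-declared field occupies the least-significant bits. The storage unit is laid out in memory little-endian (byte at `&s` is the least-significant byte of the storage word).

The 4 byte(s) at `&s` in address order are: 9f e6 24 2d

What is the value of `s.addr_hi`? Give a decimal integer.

18

[0]=0x9f [1]=0xe6 [2]=0x24 [3]=0x2d (little-endian) → word 0x2d24e69f
chan [0+:13] = (word>>0) & 0x1fff = 1695
lvl [13+:7] = (word>>13) & 0x7f = 39
addr_hi [20+:6] = (word>>20) & 0x3f = 18  ←
prio [26+:6] = (word>>26) & 0x3f = 11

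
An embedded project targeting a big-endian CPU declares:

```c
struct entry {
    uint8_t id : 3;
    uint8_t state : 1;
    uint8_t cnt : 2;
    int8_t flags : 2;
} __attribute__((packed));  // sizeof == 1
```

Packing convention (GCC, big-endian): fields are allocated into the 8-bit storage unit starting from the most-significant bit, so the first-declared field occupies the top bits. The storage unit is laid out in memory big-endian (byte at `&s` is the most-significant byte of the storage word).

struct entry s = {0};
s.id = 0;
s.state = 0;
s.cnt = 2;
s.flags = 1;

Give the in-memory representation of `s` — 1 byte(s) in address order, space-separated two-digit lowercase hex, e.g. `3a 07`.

id:3 = 0 → 0x0 << 5 → word 0x00
state:1 = 0 → 0x0 << 4 → word 0x00
cnt:2 = 2 → 0x2 << 2 → word 0x08
flags:2 = 1 → 0x1 << 0 → word 0x09
word = 0x09 → big-endian bytes:
  [0]=0x09

09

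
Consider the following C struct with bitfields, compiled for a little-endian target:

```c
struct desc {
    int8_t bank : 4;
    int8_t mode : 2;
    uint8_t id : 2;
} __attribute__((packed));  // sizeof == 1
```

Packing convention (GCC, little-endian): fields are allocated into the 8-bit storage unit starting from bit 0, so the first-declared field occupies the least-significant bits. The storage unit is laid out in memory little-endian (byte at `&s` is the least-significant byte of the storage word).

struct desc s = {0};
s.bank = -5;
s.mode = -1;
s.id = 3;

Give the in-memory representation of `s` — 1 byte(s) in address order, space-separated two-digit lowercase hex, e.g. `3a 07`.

fb

[0+:4] bank=-5 & 0xf = 0xb; word=0x0b
[4+:2] mode=-1 & 0x3 = 0x3; word=0x3b
[6+:2] id=3 & 0x3 = 0x3; word=0xfb
word = 0xfb → little-endian bytes:
  [0]=0xfb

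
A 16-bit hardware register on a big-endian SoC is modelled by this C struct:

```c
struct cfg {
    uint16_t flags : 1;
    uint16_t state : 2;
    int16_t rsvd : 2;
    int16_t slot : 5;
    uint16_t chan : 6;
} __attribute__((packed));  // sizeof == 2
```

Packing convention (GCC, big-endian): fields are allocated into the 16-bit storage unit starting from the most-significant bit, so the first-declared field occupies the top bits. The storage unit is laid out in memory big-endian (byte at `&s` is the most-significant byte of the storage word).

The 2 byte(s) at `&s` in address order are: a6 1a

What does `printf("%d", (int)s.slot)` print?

[0]=0xa6 [1]=0x1a (big-endian) → word 0xa61a
flags:1 @ bit 15 → (0xa61a>>15)&0x1 = 0x1
state:2 @ bit 13 → (0xa61a>>13)&0x3 = 0x1
rsvd:2 @ bit 11 → (0xa61a>>11)&0x3 = 0x0
slot:5 @ bit 6 → (0xa61a>>6)&0x1f = 0x18  ←
chan:6 @ bit 0 → (0xa61a>>0)&0x3f = 0x1a
slot signed 5b, MSB=1: 24 - 32 = -8

-8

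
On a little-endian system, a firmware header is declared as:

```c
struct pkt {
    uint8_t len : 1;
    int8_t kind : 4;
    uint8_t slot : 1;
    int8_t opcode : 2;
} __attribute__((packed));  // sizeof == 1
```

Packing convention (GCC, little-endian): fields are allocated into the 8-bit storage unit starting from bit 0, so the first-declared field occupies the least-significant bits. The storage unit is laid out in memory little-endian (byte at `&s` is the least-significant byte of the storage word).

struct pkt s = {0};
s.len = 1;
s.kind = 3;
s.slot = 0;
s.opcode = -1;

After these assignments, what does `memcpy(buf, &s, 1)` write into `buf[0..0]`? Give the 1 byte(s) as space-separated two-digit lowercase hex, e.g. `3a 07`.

c7

len:1 = 1 → 0x1 << 0 → word 0x01
kind:4 = 3 → 0x3 << 1 → word 0x07
slot:1 = 0 → 0x0 << 5 → word 0x07
opcode:2 = -1 → 0x3 << 6 → word 0xc7
word = 0xc7 → little-endian bytes:
  [0]=0xc7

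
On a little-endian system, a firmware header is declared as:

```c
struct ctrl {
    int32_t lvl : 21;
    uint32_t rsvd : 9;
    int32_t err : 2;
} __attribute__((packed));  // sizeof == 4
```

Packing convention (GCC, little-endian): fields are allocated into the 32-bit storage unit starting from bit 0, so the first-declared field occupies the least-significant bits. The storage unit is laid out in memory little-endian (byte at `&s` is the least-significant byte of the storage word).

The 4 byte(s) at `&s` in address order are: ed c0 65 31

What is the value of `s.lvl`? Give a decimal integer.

[0]=0xed [1]=0xc0 [2]=0x65 [3]=0x31 (little-endian) → word 0x3165c0ed
lvl [0+:21] = (word>>0) & 0x1fffff = 377069  ←
rsvd [21+:9] = (word>>21) & 0x1ff = 395
err [30+:2] = (word>>30) & 0x3 = 0
lvl signed 21b, MSB=0: value = 377069

377069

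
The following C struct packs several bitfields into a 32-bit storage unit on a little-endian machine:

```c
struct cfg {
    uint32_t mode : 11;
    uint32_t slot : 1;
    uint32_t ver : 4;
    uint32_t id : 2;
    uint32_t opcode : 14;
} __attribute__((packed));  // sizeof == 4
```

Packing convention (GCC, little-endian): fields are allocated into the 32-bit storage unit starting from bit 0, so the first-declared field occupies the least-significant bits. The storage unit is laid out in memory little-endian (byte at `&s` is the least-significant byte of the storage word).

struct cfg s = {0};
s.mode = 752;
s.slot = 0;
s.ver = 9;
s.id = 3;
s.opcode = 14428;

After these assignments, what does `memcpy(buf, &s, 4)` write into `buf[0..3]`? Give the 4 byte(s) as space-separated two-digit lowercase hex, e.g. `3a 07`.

mode:11 = 752 → 0x2f0 << 0 → word 0x000002f0
slot:1 = 0 → 0x0 << 11 → word 0x000002f0
ver:4 = 9 → 0x9 << 12 → word 0x000092f0
id:2 = 3 → 0x3 << 16 → word 0x000392f0
opcode:14 = 14428 → 0x385c << 18 → word 0xe17392f0
word = 0xe17392f0 → little-endian bytes:
  [0]=0xf0  [1]=0x92  [2]=0x73  [3]=0xe1

f0 92 73 e1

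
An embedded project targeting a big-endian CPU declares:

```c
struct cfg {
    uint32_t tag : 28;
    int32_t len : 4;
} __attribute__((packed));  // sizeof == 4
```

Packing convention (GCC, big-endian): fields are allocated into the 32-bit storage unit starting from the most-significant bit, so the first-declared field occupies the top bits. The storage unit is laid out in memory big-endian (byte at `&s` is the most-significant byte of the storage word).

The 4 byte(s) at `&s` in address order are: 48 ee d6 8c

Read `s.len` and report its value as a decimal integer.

-4

[0]=0x48 [1]=0xee [2]=0xd6 [3]=0x8c (big-endian) → word 0x48eed68c
tag:28 @ bit 4 → (0x48eed68c>>4)&0xfffffff = 0x48eed68
len:4 @ bit 0 → (0x48eed68c>>0)&0xf = 0xc  ←
len signed 4b, MSB=1: 12 - 16 = -4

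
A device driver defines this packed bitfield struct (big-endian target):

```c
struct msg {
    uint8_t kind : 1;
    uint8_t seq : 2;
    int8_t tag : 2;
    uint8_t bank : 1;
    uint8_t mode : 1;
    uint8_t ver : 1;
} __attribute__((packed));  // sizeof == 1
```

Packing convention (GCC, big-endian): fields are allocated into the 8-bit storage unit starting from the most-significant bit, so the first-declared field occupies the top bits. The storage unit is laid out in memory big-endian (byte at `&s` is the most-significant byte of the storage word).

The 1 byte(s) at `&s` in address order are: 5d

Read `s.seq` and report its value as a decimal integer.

[0]=0x5d (big-endian) → word 0x5d
kind [7+:1] = (word>>7) & 0x1 = 0
seq [5+:2] = (word>>5) & 0x3 = 2  ←
tag [3+:2] = (word>>3) & 0x3 = 3
bank [2+:1] = (word>>2) & 0x1 = 1
mode [1+:1] = (word>>1) & 0x1 = 0
ver [0+:1] = (word>>0) & 0x1 = 1

2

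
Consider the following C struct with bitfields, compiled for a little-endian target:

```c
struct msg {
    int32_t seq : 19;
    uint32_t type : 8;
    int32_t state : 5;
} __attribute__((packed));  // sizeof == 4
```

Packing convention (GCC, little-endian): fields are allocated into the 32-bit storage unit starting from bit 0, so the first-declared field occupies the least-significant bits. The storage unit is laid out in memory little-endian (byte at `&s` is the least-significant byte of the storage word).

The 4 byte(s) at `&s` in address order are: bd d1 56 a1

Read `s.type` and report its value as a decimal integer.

42

[0]=0xbd [1]=0xd1 [2]=0x56 [3]=0xa1 (little-endian) → word 0xa156d1bd
seq [0+:19] = (word>>0) & 0x7ffff = 446909
type [19+:8] = (word>>19) & 0xff = 42  ←
state [27+:5] = (word>>27) & 0x1f = 20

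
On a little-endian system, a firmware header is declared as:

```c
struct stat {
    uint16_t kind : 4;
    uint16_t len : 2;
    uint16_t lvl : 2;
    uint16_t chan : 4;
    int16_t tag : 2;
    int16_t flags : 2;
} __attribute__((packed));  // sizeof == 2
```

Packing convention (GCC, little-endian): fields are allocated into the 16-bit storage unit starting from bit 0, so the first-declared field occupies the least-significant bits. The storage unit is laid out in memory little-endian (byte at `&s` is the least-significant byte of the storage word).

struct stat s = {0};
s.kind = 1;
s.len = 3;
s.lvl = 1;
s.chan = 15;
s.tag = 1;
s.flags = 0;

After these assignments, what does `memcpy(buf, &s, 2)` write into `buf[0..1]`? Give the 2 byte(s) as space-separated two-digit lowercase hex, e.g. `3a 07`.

kind:4 = 1 → 0x1 << 0 → word 0x0001
len:2 = 3 → 0x3 << 4 → word 0x0031
lvl:2 = 1 → 0x1 << 6 → word 0x0071
chan:4 = 15 → 0xf << 8 → word 0x0f71
tag:2 = 1 → 0x1 << 12 → word 0x1f71
flags:2 = 0 → 0x0 << 14 → word 0x1f71
word = 0x1f71 → little-endian bytes:
  [0]=0x71  [1]=0x1f

71 1f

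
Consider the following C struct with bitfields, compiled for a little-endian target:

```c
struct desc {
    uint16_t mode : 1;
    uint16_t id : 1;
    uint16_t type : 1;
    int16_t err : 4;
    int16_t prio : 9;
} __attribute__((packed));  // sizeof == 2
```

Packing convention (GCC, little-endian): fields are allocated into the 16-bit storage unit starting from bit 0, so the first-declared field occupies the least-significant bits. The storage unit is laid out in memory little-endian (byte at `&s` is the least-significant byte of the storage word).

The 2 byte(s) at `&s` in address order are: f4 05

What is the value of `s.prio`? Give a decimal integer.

[0]=0xf4 [1]=0x05 (little-endian) → word 0x05f4
mode:1 @ bit 0 → (0x05f4>>0)&0x1 = 0x0
id:1 @ bit 1 → (0x05f4>>1)&0x1 = 0x0
type:1 @ bit 2 → (0x05f4>>2)&0x1 = 0x1
err:4 @ bit 3 → (0x05f4>>3)&0xf = 0xe
prio:9 @ bit 7 → (0x05f4>>7)&0x1ff = 0xb  ←
prio signed 9b, MSB=0: value = 11

11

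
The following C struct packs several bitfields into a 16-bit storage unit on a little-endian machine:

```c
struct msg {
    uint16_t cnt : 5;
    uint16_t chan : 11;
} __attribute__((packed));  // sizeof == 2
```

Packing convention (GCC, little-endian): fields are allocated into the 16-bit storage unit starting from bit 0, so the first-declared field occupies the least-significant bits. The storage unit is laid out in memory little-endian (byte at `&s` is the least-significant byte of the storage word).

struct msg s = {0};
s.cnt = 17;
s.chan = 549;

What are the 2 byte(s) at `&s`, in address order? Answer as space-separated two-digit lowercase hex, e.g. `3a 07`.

b1 44

cnt (5b) val=17 bits=0x11 at bit 0: 0x0011
chan (11b) val=549 bits=0x225 at bit 5: 0x44b1
word = 0x44b1 → little-endian bytes:
  [0]=0xb1  [1]=0x44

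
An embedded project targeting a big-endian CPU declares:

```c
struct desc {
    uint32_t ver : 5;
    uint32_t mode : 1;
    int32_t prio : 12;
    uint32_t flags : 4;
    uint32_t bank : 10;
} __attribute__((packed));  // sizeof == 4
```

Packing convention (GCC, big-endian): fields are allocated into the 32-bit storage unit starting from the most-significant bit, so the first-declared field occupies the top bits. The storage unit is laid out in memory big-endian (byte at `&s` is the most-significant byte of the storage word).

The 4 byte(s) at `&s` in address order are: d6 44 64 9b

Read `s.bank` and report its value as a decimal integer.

155

[0]=0xd6 [1]=0x44 [2]=0x64 [3]=0x9b (big-endian) → word 0xd644649b
ver:5 @ bit 27 → (0xd644649b>>27)&0x1f = 0x1a
mode:1 @ bit 26 → (0xd644649b>>26)&0x1 = 0x1
prio:12 @ bit 14 → (0xd644649b>>14)&0xfff = 0x911
flags:4 @ bit 10 → (0xd644649b>>10)&0xf = 0x9
bank:10 @ bit 0 → (0xd644649b>>0)&0x3ff = 0x9b  ←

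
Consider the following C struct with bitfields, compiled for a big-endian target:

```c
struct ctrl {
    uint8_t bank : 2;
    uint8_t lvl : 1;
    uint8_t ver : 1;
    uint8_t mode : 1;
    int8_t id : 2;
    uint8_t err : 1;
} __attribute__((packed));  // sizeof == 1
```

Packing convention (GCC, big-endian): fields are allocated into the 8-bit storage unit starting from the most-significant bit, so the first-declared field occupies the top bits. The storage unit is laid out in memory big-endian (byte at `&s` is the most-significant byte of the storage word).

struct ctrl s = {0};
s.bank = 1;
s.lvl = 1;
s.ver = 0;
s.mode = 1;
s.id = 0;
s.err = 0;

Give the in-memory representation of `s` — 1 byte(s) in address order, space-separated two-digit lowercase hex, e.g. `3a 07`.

bank (2b) val=1 bits=0x1 at bit 6: 0x40
lvl (1b) val=1 bits=0x1 at bit 5: 0x60
ver (1b) val=0 bits=0x0 at bit 4: 0x60
mode (1b) val=1 bits=0x1 at bit 3: 0x68
id (2b) val=0 bits=0x0 at bit 1: 0x68
err (1b) val=0 bits=0x0 at bit 0: 0x68
word = 0x68 → big-endian bytes:
  [0]=0x68

68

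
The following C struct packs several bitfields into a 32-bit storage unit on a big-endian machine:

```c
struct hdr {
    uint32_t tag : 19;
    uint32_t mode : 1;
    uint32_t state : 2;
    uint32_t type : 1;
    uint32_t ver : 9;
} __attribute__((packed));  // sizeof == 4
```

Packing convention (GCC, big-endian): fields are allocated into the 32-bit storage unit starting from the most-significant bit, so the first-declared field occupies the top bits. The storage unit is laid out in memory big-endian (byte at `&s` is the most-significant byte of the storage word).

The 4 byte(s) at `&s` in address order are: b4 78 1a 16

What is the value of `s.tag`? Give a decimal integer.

369600

[0]=0xb4 [1]=0x78 [2]=0x1a [3]=0x16 (big-endian) → word 0xb4781a16
tag:19 @ bit 13 → (0xb4781a16>>13)&0x7ffff = 0x5a3c0  ←
mode:1 @ bit 12 → (0xb4781a16>>12)&0x1 = 0x1
state:2 @ bit 10 → (0xb4781a16>>10)&0x3 = 0x2
type:1 @ bit 9 → (0xb4781a16>>9)&0x1 = 0x1
ver:9 @ bit 0 → (0xb4781a16>>0)&0x1ff = 0x16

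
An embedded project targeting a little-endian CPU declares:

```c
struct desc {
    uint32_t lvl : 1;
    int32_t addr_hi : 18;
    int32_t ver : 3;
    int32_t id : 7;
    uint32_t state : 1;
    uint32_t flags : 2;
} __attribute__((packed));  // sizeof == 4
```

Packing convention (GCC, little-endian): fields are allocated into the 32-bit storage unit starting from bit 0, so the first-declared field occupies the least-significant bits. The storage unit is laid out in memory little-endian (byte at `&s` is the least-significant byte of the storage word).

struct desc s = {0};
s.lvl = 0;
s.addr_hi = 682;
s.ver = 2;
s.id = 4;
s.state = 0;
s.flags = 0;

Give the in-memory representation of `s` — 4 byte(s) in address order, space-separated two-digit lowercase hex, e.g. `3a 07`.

54 05 10 01

[0+:1] lvl=0 & 0x1 = 0x0; word=0x00000000
[1+:18] addr_hi=682 & 0x3ffff = 0x2aa; word=0x00000554
[19+:3] ver=2 & 0x7 = 0x2; word=0x00100554
[22+:7] id=4 & 0x7f = 0x4; word=0x01100554
[29+:1] state=0 & 0x1 = 0x0; word=0x01100554
[30+:2] flags=0 & 0x3 = 0x0; word=0x01100554
word = 0x01100554 → little-endian bytes:
  [0]=0x54  [1]=0x05  [2]=0x10  [3]=0x01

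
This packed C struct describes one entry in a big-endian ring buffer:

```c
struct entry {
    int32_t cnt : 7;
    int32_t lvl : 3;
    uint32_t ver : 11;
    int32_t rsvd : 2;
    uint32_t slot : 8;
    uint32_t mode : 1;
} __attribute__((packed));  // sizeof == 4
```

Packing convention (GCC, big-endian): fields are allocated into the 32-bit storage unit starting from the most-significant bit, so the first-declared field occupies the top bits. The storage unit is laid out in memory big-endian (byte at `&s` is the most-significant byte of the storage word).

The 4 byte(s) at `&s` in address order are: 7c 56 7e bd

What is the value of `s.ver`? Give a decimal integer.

[0]=0x7c [1]=0x56 [2]=0x7e [3]=0xbd (big-endian) → word 0x7c567ebd
cnt:7 @ bit 25 → (0x7c567ebd>>25)&0x7f = 0x3e
lvl:3 @ bit 22 → (0x7c567ebd>>22)&0x7 = 0x1
ver:11 @ bit 11 → (0x7c567ebd>>11)&0x7ff = 0x2cf  ←
rsvd:2 @ bit 9 → (0x7c567ebd>>9)&0x3 = 0x3
slot:8 @ bit 1 → (0x7c567ebd>>1)&0xff = 0x5e
mode:1 @ bit 0 → (0x7c567ebd>>0)&0x1 = 0x1

719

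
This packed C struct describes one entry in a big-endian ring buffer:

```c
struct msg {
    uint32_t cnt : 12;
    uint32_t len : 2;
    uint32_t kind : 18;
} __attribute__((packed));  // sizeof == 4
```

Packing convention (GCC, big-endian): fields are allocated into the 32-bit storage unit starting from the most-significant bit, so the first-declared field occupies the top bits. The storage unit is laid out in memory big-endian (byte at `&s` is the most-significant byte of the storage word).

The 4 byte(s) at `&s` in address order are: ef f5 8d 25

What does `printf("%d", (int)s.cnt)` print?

3839

[0]=0xef [1]=0xf5 [2]=0x8d [3]=0x25 (big-endian) → word 0xeff58d25
cnt [20+:12] = (word>>20) & 0xfff = 3839  ←
len [18+:2] = (word>>18) & 0x3 = 1
kind [0+:18] = (word>>0) & 0x3ffff = 101669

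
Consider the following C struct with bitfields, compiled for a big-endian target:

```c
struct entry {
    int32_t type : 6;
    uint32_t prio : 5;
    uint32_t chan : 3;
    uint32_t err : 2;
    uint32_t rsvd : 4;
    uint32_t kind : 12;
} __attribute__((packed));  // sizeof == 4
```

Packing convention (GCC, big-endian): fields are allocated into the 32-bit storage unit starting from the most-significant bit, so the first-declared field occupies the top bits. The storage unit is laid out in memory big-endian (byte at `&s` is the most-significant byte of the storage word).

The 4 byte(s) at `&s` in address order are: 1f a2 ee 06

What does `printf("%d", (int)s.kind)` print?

3590

[0]=0x1f [1]=0xa2 [2]=0xee [3]=0x06 (big-endian) → word 0x1fa2ee06
type [26+:6] = (word>>26) & 0x3f = 7
prio [21+:5] = (word>>21) & 0x1f = 29
chan [18+:3] = (word>>18) & 0x7 = 0
err [16+:2] = (word>>16) & 0x3 = 2
rsvd [12+:4] = (word>>12) & 0xf = 14
kind [0+:12] = (word>>0) & 0xfff = 3590  ←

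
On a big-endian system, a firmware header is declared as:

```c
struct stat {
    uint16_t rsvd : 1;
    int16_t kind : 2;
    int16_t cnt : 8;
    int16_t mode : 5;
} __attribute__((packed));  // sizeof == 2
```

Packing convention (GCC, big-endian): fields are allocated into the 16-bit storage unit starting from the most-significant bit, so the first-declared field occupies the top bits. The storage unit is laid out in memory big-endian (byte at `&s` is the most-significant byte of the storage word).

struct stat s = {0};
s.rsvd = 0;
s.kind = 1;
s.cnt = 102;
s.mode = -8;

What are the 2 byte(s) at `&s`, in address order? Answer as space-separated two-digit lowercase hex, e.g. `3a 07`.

rsvd (1b) val=0 bits=0x0 at bit 15: 0x0000
kind (2b) val=1 bits=0x1 at bit 13: 0x2000
cnt (8b) val=102 bits=0x66 at bit 5: 0x2cc0
mode (5b) val=-8 bits=0x18 at bit 0: 0x2cd8
word = 0x2cd8 → big-endian bytes:
  [0]=0x2c  [1]=0xd8

2c d8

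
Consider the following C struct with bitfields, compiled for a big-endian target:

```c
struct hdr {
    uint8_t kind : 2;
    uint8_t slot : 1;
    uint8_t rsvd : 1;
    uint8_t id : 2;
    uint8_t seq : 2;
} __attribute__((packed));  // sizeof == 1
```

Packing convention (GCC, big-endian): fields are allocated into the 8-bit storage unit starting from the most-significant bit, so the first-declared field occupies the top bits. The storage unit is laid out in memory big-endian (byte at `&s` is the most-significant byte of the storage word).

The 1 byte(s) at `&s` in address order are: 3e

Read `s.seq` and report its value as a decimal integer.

[0]=0x3e (big-endian) → word 0x3e
kind [6+:2] = (word>>6) & 0x3 = 0
slot [5+:1] = (word>>5) & 0x1 = 1
rsvd [4+:1] = (word>>4) & 0x1 = 1
id [2+:2] = (word>>2) & 0x3 = 3
seq [0+:2] = (word>>0) & 0x3 = 2  ←

2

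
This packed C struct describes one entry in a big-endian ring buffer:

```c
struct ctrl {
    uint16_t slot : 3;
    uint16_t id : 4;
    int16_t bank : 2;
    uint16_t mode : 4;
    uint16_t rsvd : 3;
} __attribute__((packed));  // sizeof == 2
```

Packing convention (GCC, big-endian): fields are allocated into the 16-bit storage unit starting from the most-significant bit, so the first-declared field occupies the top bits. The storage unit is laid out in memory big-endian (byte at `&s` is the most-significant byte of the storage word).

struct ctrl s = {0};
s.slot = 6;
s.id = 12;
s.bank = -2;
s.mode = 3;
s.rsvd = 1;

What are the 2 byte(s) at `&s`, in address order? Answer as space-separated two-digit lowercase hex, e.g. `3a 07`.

[13+:3] slot=6 & 0x7 = 0x6; word=0xc000
[9+:4] id=12 & 0xf = 0xc; word=0xd800
[7+:2] bank=-2 & 0x3 = 0x2; word=0xd900
[3+:4] mode=3 & 0xf = 0x3; word=0xd918
[0+:3] rsvd=1 & 0x7 = 0x1; word=0xd919
word = 0xd919 → big-endian bytes:
  [0]=0xd9  [1]=0x19

d9 19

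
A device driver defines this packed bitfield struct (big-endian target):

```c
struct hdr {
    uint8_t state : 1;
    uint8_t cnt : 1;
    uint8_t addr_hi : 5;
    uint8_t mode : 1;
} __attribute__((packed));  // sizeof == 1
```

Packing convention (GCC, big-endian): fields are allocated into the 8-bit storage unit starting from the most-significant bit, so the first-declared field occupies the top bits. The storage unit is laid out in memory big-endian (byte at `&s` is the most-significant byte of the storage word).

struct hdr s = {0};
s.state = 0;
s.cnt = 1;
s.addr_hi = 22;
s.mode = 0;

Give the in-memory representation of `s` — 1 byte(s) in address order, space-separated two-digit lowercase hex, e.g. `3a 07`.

6c

[7+:1] state=0 & 0x1 = 0x0; word=0x00
[6+:1] cnt=1 & 0x1 = 0x1; word=0x40
[1+:5] addr_hi=22 & 0x1f = 0x16; word=0x6c
[0+:1] mode=0 & 0x1 = 0x0; word=0x6c
word = 0x6c → big-endian bytes:
  [0]=0x6c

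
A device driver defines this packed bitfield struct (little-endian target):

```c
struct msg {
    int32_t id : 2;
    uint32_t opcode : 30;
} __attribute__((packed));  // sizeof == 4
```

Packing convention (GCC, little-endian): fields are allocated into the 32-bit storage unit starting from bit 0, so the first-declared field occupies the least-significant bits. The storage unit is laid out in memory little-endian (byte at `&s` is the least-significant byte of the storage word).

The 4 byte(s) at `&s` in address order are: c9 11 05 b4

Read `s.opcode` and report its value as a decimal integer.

[0]=0xc9 [1]=0x11 [2]=0x05 [3]=0xb4 (little-endian) → word 0xb40511c9
id [0+:2] = (word>>0) & 0x3 = 1
opcode [2+:30] = (word>>2) & 0x3fffffff = 755057778  ←

755057778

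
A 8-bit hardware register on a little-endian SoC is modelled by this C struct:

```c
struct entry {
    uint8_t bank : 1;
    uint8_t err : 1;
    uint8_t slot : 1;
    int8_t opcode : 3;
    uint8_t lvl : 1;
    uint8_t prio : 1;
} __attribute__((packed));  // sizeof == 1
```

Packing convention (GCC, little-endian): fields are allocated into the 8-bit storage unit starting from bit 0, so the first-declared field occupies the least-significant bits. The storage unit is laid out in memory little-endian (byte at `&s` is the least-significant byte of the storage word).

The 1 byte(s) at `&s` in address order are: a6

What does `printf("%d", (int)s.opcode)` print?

[0]=0xa6 (little-endian) → word 0xa6
bank [0+:1] = (word>>0) & 0x1 = 0
err [1+:1] = (word>>1) & 0x1 = 1
slot [2+:1] = (word>>2) & 0x1 = 1
opcode [3+:3] = (word>>3) & 0x7 = 4  ←
lvl [6+:1] = (word>>6) & 0x1 = 0
prio [7+:1] = (word>>7) & 0x1 = 1
opcode signed 3b, MSB=1: 4 - 8 = -4

-4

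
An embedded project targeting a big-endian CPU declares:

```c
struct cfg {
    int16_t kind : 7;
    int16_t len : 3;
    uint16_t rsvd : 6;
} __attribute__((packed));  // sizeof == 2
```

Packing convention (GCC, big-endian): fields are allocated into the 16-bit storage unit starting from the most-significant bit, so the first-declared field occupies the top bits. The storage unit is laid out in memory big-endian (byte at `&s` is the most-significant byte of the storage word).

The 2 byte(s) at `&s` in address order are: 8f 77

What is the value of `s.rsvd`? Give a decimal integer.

[0]=0x8f [1]=0x77 (big-endian) → word 0x8f77
kind [9+:7] = (word>>9) & 0x7f = 71
len [6+:3] = (word>>6) & 0x7 = 5
rsvd [0+:6] = (word>>0) & 0x3f = 55  ←

55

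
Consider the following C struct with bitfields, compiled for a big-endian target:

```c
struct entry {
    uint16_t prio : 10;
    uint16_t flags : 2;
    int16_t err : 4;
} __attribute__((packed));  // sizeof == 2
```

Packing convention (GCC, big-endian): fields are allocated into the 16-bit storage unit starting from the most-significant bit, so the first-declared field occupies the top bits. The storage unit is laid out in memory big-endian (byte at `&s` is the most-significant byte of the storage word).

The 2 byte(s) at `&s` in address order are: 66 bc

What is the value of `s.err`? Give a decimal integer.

[0]=0x66 [1]=0xbc (big-endian) → word 0x66bc
prio:10 @ bit 6 → (0x66bc>>6)&0x3ff = 0x19a
flags:2 @ bit 4 → (0x66bc>>4)&0x3 = 0x3
err:4 @ bit 0 → (0x66bc>>0)&0xf = 0xc  ←
err signed 4b, MSB=1: 12 - 16 = -4

-4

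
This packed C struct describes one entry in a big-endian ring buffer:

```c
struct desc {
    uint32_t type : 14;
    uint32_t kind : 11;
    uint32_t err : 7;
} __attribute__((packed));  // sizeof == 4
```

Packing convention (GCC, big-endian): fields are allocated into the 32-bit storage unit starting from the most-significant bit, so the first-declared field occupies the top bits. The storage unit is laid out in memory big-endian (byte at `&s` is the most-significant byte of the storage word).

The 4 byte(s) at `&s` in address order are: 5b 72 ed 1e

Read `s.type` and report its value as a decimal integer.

5852

[0]=0x5b [1]=0x72 [2]=0xed [3]=0x1e (big-endian) → word 0x5b72ed1e
type:14 @ bit 18 → (0x5b72ed1e>>18)&0x3fff = 0x16dc  ←
kind:11 @ bit 7 → (0x5b72ed1e>>7)&0x7ff = 0x5da
err:7 @ bit 0 → (0x5b72ed1e>>0)&0x7f = 0x1e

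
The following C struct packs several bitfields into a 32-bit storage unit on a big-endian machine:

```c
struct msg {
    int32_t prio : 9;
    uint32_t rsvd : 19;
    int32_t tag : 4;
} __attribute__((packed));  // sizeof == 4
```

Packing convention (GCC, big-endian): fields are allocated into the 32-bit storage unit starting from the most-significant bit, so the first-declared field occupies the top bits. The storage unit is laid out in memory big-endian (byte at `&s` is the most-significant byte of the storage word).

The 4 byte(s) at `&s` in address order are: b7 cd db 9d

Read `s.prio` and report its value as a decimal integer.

[0]=0xb7 [1]=0xcd [2]=0xdb [3]=0x9d (big-endian) → word 0xb7cddb9d
prio [23+:9] = (word>>23) & 0x1ff = 367  ←
rsvd [4+:19] = (word>>4) & 0x7ffff = 318905
tag [0+:4] = (word>>0) & 0xf = 13
prio signed 9b, MSB=1: 367 - 512 = -145

-145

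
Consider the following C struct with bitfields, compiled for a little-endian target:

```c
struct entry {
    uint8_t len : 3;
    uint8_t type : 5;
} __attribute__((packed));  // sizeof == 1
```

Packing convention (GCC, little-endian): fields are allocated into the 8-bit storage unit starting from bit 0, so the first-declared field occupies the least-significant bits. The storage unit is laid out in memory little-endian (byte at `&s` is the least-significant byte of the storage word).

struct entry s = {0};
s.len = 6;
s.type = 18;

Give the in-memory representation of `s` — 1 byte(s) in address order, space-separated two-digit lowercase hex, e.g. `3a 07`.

len:3 = 6 → 0x6 << 0 → word 0x06
type:5 = 18 → 0x12 << 3 → word 0x96
word = 0x96 → little-endian bytes:
  [0]=0x96

96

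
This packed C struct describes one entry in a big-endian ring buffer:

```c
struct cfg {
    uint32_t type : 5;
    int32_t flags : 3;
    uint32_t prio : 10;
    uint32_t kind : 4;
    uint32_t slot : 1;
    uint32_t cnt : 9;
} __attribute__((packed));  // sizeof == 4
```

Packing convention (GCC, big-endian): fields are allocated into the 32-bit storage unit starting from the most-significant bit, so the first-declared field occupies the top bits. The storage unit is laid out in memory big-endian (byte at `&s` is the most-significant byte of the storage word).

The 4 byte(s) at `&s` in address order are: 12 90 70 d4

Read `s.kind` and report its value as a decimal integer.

12

[0]=0x12 [1]=0x90 [2]=0x70 [3]=0xd4 (big-endian) → word 0x129070d4
type:5 @ bit 27 → (0x129070d4>>27)&0x1f = 0x2
flags:3 @ bit 24 → (0x129070d4>>24)&0x7 = 0x2
prio:10 @ bit 14 → (0x129070d4>>14)&0x3ff = 0x241
kind:4 @ bit 10 → (0x129070d4>>10)&0xf = 0xc  ←
slot:1 @ bit 9 → (0x129070d4>>9)&0x1 = 0x0
cnt:9 @ bit 0 → (0x129070d4>>0)&0x1ff = 0xd4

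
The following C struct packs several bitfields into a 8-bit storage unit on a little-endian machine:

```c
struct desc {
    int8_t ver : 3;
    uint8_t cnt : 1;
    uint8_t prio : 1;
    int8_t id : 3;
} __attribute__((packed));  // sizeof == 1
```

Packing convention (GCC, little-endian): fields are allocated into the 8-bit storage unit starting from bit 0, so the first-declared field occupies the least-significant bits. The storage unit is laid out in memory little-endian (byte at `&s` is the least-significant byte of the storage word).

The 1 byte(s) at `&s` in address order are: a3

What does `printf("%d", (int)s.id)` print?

-3

[0]=0xa3 (little-endian) → word 0xa3
ver:3 @ bit 0 → (0xa3>>0)&0x7 = 0x3
cnt:1 @ bit 3 → (0xa3>>3)&0x1 = 0x0
prio:1 @ bit 4 → (0xa3>>4)&0x1 = 0x0
id:3 @ bit 5 → (0xa3>>5)&0x7 = 0x5  ←
id signed 3b, MSB=1: 5 - 8 = -3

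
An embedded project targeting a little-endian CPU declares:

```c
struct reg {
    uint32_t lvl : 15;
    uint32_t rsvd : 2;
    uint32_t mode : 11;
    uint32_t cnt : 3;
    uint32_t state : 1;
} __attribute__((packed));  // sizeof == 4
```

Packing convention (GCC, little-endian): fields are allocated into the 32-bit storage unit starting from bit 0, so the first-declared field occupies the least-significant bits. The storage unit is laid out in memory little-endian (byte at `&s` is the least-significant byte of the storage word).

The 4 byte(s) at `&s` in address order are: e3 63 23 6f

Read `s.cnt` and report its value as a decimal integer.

6

[0]=0xe3 [1]=0x63 [2]=0x23 [3]=0x6f (little-endian) → word 0x6f2363e3
lvl:15 @ bit 0 → (0x6f2363e3>>0)&0x7fff = 0x63e3
rsvd:2 @ bit 15 → (0x6f2363e3>>15)&0x3 = 0x2
mode:11 @ bit 17 → (0x6f2363e3>>17)&0x7ff = 0x791
cnt:3 @ bit 28 → (0x6f2363e3>>28)&0x7 = 0x6  ←
state:1 @ bit 31 → (0x6f2363e3>>31)&0x1 = 0x0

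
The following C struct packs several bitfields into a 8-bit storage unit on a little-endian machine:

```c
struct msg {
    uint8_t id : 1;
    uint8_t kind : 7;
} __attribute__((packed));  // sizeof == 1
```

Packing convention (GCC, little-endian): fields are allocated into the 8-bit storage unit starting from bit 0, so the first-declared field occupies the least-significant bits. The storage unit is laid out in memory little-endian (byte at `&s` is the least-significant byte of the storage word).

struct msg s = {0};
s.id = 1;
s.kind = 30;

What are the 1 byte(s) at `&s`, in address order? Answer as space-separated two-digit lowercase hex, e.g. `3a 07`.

[0+:1] id=1 & 0x1 = 0x1; word=0x01
[1+:7] kind=30 & 0x7f = 0x1e; word=0x3d
word = 0x3d → little-endian bytes:
  [0]=0x3d

3d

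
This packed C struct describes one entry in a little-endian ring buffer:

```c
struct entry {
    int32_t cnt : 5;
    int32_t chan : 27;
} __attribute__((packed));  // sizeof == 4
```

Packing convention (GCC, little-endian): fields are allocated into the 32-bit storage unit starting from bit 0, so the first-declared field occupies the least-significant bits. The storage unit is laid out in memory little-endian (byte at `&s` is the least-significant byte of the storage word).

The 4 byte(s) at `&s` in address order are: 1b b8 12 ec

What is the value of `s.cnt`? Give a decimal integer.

[0]=0x1b [1]=0xb8 [2]=0x12 [3]=0xec (little-endian) → word 0xec12b81b
cnt [0+:5] = (word>>0) & 0x1f = 27  ←
chan [5+:27] = (word>>5) & 0x7ffffff = 123770304
cnt signed 5b, MSB=1: 27 - 32 = -5

-5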